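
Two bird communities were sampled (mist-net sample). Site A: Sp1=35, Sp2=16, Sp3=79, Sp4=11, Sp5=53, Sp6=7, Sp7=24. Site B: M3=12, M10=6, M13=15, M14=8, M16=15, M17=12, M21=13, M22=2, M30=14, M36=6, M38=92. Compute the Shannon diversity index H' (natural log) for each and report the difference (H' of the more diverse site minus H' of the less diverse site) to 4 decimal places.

Site A: N=225, proportions 0.155556, 0.071111, 0.351111, 0.048889, 0.235556, 0.031111, 0.106667, giving H' = 1.679736 (working shown to 6 dp, full precision carried).
Site B: N=195, proportions 0.061538, 0.030769, 0.076923, 0.041026, 0.076923, 0.061538, 0.066667, 0.010256, 0.071795, 0.030769, 0.471795, giving H' = 1.854036.
Difference = |1.679736 − 1.854036| = 0.174300, i.e. 0.1743 to 4 decimal places.

0.1743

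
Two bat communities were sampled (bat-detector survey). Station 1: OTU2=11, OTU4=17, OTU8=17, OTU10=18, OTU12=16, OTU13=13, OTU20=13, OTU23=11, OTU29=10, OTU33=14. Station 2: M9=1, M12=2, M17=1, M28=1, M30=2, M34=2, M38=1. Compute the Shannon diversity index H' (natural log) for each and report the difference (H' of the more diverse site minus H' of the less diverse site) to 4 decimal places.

Station 1: N=140, proportions 0.078571, 0.121429, 0.121429, 0.128571, 0.114286, 0.092857, 0.092857, 0.078571, 0.071429, 0.1, giving H' = 2.283554 (working shown to 6 dp, full precision carried).
Station 2: N=10, proportions 0.1, 0.2, 0.1, 0.1, 0.2, 0.2, 0.1, giving H' = 1.886697.
Difference = |2.283554 − 1.886697| = 0.396857, i.e. 0.3969 to 4 decimal places.

0.3969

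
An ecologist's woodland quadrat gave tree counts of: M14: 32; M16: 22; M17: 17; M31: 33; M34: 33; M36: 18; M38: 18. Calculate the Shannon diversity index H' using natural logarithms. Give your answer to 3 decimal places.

1.905

Total N = 32+22+17+33+33+18+18 = 173, so the proportions are 0.18497, 0.12717, 0.09827, 0.19075, 0.19075, 0.10405, 0.10405 (working shown to 5 dp, full precision carried).
Each pᵢ ln pᵢ term: 0.18497×(-1.68756)=-0.31215, 0.12717×(-2.06225)=-0.26225, 0.09827×(-2.32008)=-0.22798, 0.19075×(-1.65678)=-0.31603, 0.19075×(-1.65678)=-0.31603, 0.10405×(-2.26292)=-0.23545, 0.10405×(-2.26292)=-0.23545.
Sum = -1.90535, so H' = 1.905.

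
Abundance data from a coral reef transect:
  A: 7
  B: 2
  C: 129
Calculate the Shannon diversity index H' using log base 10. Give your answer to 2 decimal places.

Total N = 7+2+129 = 138, so the proportions are 0.0507, 0.0145, 0.9348 (working shown to 4 dp, full precision carried).
Each pᵢ log₁₀ pᵢ term: 0.0507×(-1.2948)=-0.0657, 0.0145×(-1.8388)=-0.0266, 0.9348×(-0.0293)=-0.0274.
Sum = -0.1197, so H' = 0.12.

0.12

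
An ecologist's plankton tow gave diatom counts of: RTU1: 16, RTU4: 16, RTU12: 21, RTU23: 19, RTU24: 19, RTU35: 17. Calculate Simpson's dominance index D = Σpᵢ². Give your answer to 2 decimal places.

0.17

Total N = 16+16+21+19+19+17 = 108, so the proportions are 0.1481, 0.1481, 0.1944, 0.1759, 0.1759, 0.1574 (working shown to 4 dp, full precision carried).
D = 0.1481² + 0.1481² + 0.1944² + 0.1759² + 0.1759² + 0.1574² = 0.0219 + 0.0219 + 0.0378 + 0.0309 + 0.0309 + 0.0248 = 0.1684.
To 2 decimal places, D = 0.17.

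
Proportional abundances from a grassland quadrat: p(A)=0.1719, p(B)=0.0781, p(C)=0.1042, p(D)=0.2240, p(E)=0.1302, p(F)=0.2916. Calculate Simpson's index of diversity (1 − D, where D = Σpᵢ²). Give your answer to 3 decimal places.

D = 0.1719² + 0.0781² + 0.1042² + 0.224² + 0.1302² + 0.2916² = 0.02955 + 0.00610 + 0.01086 + 0.05018 + 0.01695 + 0.08503 = 0.19867 (working shown to 5 dp, full precision carried).
So 1 − D = 0.80133, i.e. 0.801 to 3 decimal places.

0.801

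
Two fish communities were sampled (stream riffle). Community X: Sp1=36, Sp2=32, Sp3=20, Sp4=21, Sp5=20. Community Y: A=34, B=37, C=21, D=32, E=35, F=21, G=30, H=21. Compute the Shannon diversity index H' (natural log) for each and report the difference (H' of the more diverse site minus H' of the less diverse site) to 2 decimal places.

Community X: N=129, proportions 0.2791, 0.2481, 0.155, 0.1628, 0.155, giving H' = 1.5755 (working shown to 4 dp, full precision carried).
Community Y: N=231, proportions 0.1472, 0.1602, 0.0909, 0.1385, 0.1515, 0.0909, 0.1299, 0.0909, giving H' = 2.0542.
Difference = |1.5755 − 2.0542| = 0.4787, i.e. 0.48 to 2 decimal places.

0.48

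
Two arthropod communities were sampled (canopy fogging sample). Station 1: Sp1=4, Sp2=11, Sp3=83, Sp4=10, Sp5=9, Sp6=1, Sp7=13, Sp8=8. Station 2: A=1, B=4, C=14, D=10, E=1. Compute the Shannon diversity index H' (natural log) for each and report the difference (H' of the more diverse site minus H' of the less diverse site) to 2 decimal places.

0.18

Station 1: N=139, proportions 0.02878, 0.07914, 0.59712, 0.07194, 0.06475, 0.00719, 0.09353, 0.05755, giving H' = 1.39874 (working shown to 5 dp, full precision carried).
Station 2: N=30, proportions 0.03333, 0.13333, 0.46667, 0.33333, 0.03333, giving H' = 1.21727.
Difference = |1.39874 − 1.21727| = 0.18147, i.e. 0.18 to 2 decimal places.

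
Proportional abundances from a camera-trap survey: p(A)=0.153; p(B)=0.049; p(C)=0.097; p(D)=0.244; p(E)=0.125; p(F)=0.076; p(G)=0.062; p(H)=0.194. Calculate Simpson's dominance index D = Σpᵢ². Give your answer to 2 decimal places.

D = 0.153² + 0.049² + 0.097² + 0.244² + 0.125² + 0.076² + 0.062² + 0.194² = 0.0234 + 0.0024 + 0.0094 + 0.0595 + 0.0156 + 0.0058 + 0.0038 + 0.0376 = 0.1576 (working shown to 4 dp, full precision carried).
To 2 decimal places, D = 0.16.

0.16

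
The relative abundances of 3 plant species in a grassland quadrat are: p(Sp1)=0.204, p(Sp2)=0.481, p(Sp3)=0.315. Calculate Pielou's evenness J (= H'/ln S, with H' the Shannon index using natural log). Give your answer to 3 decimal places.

H' = −Σ pᵢ ln pᵢ = −((-0.32429) + (-0.35204) + (-0.36388)) = 1.04021 (working shown to 5 dp, full precision carried).
With S = 3 species, ln S = 1.09861, so J = 1.04021/1.09861 = 0.94684, i.e. 0.947 to 3 decimal places.

0.947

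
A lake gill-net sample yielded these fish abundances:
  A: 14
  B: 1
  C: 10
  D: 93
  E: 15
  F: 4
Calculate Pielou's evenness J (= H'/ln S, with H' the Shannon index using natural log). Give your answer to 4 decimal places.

0.5963

Total N = 14+1+10+93+15+4 = 137, so the proportions are 0.10219, 0.007299, 0.072993, 0.678832, 0.109489, 0.029197 (working shown to 6 dp, full precision carried).
H' = −Σ pᵢ ln pᵢ = −((-0.233087) + (-0.035912) + (-0.191051) + (-0.262967) + (-0.242182) + (-0.103173)) = 1.068373.
With S = 6 species, ln S = 1.791759, so J = 1.068373/1.791759 = 0.596270, i.e. 0.5963 to 4 decimal places.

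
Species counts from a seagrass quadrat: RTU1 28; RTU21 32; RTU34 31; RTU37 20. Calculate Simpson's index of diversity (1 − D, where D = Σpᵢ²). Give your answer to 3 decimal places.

Total N = 28+32+31+20 = 111, so the proportions are 0.25225, 0.28829, 0.27928, 0.18018 (working shown to 5 dp, full precision carried).
D = 0.25225² + 0.28829² + 0.27928² + 0.18018² = 0.06363 + 0.08311 + 0.07800 + 0.03246 = 0.25720.
So 1 − D = 0.74280, i.e. 0.743 to 3 decimal places.

0.743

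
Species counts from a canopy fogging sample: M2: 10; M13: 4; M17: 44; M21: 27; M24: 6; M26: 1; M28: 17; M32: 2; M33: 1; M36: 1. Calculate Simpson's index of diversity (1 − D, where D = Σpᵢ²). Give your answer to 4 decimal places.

Total N = 10+4+44+27+6+1+17+2+1+1 = 113, so the proportions are 0.088496, 0.035398, 0.389381, 0.238938, 0.053097, 0.00885, 0.150442, 0.017699, 0.00885, 0.00885 (working shown to 6 dp, full precision carried).
D = 0.088496² + 0.035398² + 0.389381² + 0.238938² + 0.053097² + 0.00885² + 0.150442² + 0.017699² + 0.00885² + 0.00885² = 0.007831 + 0.001253 + 0.151617 + 0.057091 + 0.002819 + 0.000078 + 0.022633 + 0.000313 + 0.000078 + 0.000078 = 0.243794.
So 1 − D = 0.756206, i.e. 0.7562 to 4 decimal places.

0.7562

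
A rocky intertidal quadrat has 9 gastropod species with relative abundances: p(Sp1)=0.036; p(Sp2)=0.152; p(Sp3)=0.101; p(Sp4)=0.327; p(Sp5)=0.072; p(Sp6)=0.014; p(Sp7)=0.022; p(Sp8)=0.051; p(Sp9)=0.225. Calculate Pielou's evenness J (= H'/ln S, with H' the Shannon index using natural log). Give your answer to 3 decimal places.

H' = −Σ pᵢ ln pᵢ = −((-0.11967) + (-0.28635) + (-0.23156) + (-0.36552) + (-0.18944) + (-0.05976) + (-0.08397) + (-0.15177) + (-0.33562)) = 1.82366 (working shown to 5 dp, full precision carried).
With S = 9 species, ln S = 2.19722, so J = 1.82366/2.19722 = 0.82998, i.e. 0.830 to 3 decimal places.

0.830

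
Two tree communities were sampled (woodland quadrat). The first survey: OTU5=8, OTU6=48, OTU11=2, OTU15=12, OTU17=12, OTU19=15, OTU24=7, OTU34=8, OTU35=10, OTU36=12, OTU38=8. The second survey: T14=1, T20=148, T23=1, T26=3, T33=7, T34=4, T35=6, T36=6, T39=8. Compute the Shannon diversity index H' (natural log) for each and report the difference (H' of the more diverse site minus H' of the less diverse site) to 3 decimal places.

The first survey: N=142, proportions 0.05634, 0.33803, 0.01408, 0.08451, 0.08451, 0.10563, 0.0493, 0.05634, 0.07042, 0.08451, 0.05634, giving H' = 2.11192 (working shown to 5 dp, full precision carried).
The second survey: N=184, proportions 0.00543, 0.80435, 0.00543, 0.0163, 0.03804, 0.02174, 0.03261, 0.03261, 0.04348, giving H' = 0.86610.
Difference = |2.11192 − 0.86610| = 1.24582, i.e. 1.246 to 3 decimal places.

1.246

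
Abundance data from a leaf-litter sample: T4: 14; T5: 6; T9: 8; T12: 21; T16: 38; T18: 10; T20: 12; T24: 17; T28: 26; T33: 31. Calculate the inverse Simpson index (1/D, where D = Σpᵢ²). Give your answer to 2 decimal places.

Total N = 14+6+8+21+38+10+12+17+26+31 = 183, so the proportions are 0.076503, 0.032787, 0.043716, 0.114754, 0.20765, 0.054645, 0.065574, 0.092896, 0.142077, 0.169399 (working shown to 6 dp, full precision carried).
D = 0.076503² + 0.032787² + 0.043716² + 0.114754² + 0.20765² + 0.054645² + 0.065574² + 0.092896² + 0.142077² + 0.169399² = 0.005853 + 0.001075 + 0.001911 + 0.013169 + 0.043119 + 0.002986 + 0.004300 + 0.008630 + 0.020186 + 0.028696 = 0.129923.
So 1/D = 7.6969, i.e. 7.70 to 2 decimal places.

7.70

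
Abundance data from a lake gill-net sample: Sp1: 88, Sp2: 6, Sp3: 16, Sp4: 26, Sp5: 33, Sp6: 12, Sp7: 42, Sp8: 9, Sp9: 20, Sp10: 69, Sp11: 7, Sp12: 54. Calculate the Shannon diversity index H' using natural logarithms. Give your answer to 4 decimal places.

Total N = 88+6+16+26+33+12+42+9+20+69+7+54 = 382, so the proportions are 0.230366, 0.015707, 0.041885, 0.068063, 0.086387, 0.031414, 0.109948, 0.02356, 0.052356, 0.180628, 0.018325, 0.141361 (working shown to 6 dp, full precision carried).
Each pᵢ ln pᵢ term: 0.230366×(-1.468084)=-0.338197, 0.015707×(-4.153661)=-0.065241, 0.041885×(-3.172832)=-0.132893, 0.068063×(-2.687324)=-0.182907, 0.086387×(-2.448913)=-0.211555, 0.031414×(-3.460514)=-0.108707, 0.109948×(-2.207751)=-0.242737, 0.02356×(-3.748196)=-0.088308, 0.052356×(-2.949688)=-0.154434, 0.180628×(-1.711314)=-0.309112, 0.018325×(-3.999510)=-0.073289, 0.141361×(-1.956437)=-0.276564.
Sum = -2.183946, so H' = 2.1839.

2.1839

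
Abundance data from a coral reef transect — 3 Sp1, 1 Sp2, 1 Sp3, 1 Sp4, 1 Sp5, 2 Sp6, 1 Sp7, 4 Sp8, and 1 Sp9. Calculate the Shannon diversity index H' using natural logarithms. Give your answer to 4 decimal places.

Total N = 3+1+1+1+1+2+1+4+1 = 15, so the proportions are 0.2, 0.066667, 0.066667, 0.066667, 0.066667, 0.133333, 0.066667, 0.266667, 0.066667 (working shown to 6 dp, full precision carried).
Each pᵢ ln pᵢ term: 0.2×(-1.609438)=-0.321888, 0.066667×(-2.708050)=-0.180537, 0.066667×(-2.708050)=-0.180537, 0.066667×(-2.708050)=-0.180537, 0.066667×(-2.708050)=-0.180537, 0.133333×(-2.014903)=-0.268654, 0.066667×(-2.708050)=-0.180537, 0.266667×(-1.321756)=-0.352468, 0.066667×(-2.708050)=-0.180537.
Sum = -2.026230, so H' = 2.0262.

2.0262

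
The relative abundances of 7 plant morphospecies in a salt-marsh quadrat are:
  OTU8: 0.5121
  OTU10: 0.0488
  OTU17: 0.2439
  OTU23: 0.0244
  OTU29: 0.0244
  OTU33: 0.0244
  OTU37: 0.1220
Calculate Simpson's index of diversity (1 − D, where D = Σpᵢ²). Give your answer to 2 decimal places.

0.66

D = 0.5121² + 0.0488² + 0.2439² + 0.0244² + 0.0244² + 0.0244² + 0.122² = 0.2622 + 0.0024 + 0.0595 + 0.0006 + 0.0006 + 0.0006 + 0.0149 = 0.3408 (working shown to 4 dp, full precision carried).
So 1 − D = 0.6592, i.e. 0.66 to 2 decimal places.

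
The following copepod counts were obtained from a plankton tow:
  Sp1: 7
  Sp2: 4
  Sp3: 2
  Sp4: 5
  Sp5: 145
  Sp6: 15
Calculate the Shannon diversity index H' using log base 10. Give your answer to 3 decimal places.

0.321

Total N = 7+4+2+5+145+15 = 178, so the proportions are 0.03933, 0.02247, 0.01124, 0.02809, 0.81461, 0.08427 (working shown to 5 dp, full precision carried).
Each pᵢ log₁₀ pᵢ term: 0.03933×(-1.40532)=-0.05527, 0.02247×(-1.64836)=-0.03704, 0.01124×(-1.94939)=-0.02190, 0.02809×(-1.55145)=-0.04358, 0.81461×(-0.08905)=-0.07254, 0.08427×(-1.07433)=-0.09053.
Sum = -0.32087, so H' = 0.321.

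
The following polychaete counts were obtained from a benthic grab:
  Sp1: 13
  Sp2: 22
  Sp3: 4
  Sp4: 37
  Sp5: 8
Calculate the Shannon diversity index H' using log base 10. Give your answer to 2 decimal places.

0.59

Total N = 13+22+4+37+8 = 84, so the proportions are 0.1548, 0.2619, 0.0476, 0.4405, 0.0952 (working shown to 4 dp, full precision carried).
Each pᵢ log₁₀ pᵢ term: 0.1548×(-0.8103)=-0.1254, 0.2619×(-0.5819)=-0.1524, 0.0476×(-1.3222)=-0.0630, 0.4405×(-0.3561)=-0.1568, 0.0952×(-1.0212)=-0.0973.
Sum = -0.5949, so H' = 0.59.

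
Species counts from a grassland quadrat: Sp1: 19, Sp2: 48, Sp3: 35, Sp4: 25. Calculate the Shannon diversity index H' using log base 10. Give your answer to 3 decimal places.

0.576

Total N = 19+48+35+25 = 127, so the proportions are 0.14961, 0.37795, 0.27559, 0.19685 (working shown to 5 dp, full precision carried).
Each pᵢ log₁₀ pᵢ term: 0.14961×(-0.82505)=-0.12343, 0.37795×(-0.42256)=-0.15971, 0.27559×(-0.55974)=-0.15426, 0.19685×(-0.70586)=-0.13895.
Sum = -0.57635, so H' = 0.576.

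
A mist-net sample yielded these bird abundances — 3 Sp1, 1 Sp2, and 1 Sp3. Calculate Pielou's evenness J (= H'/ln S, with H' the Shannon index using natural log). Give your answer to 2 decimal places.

0.86

Total N = 3+1+1 = 5, so the proportions are 0.6, 0.2, 0.2 (working shown to 5 dp, full precision carried).
H' = −Σ pᵢ ln pᵢ = −((-0.30650) + (-0.32189) + (-0.32189)) = 0.95027.
With S = 3 species, ln S = 1.09861, so J = 0.95027/1.09861 = 0.86497, i.e. 0.86 to 2 decimal places.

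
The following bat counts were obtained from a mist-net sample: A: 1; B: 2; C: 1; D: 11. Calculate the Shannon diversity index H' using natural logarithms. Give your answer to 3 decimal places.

0.857

Total N = 1+2+1+11 = 15, so the proportions are 0.06667, 0.13333, 0.06667, 0.73333 (working shown to 5 dp, full precision carried).
Each pᵢ ln pᵢ term: 0.06667×(-2.70805)=-0.18054, 0.13333×(-2.01490)=-0.26865, 0.06667×(-2.70805)=-0.18054, 0.73333×(-0.31015)=-0.22745.
Sum = -0.85717, so H' = 0.857.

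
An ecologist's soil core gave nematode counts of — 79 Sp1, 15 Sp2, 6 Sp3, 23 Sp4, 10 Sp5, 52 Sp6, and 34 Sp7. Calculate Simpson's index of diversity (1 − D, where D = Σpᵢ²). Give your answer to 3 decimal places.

Total N = 79+15+6+23+10+52+34 = 219, so the proportions are 0.36073, 0.06849, 0.0274, 0.10502, 0.04566, 0.23744, 0.15525 (working shown to 5 dp, full precision carried).
D = 0.36073² + 0.06849² + 0.0274² + 0.10502² + 0.04566² + 0.23744² + 0.15525² = 0.13013 + 0.00469 + 0.00075 + 0.01103 + 0.00209 + 0.05638 + 0.02410 = 0.22917.
So 1 − D = 0.77083, i.e. 0.771 to 3 decimal places.

0.771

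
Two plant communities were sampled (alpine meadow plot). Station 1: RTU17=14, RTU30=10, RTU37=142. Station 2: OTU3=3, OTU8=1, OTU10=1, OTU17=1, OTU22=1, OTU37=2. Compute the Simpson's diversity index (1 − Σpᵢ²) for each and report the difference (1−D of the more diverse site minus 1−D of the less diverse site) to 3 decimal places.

Station 1: N=166, proportions 0.08434, 0.06024, 0.85542, giving 1−D = 0.25751 (working shown to 5 dp, full precision carried).
Station 2: N=9, proportions 0.33333, 0.11111, 0.11111, 0.11111, 0.11111, 0.22222, giving 1−D = 0.79012.
Difference = |0.25751 − 0.79012| = 0.53261, i.e. 0.533 to 3 decimal places.

0.533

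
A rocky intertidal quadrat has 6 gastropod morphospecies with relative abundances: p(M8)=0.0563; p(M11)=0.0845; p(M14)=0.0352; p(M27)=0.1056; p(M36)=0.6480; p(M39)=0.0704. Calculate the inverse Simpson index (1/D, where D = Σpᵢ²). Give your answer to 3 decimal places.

2.234

D = 0.0563² + 0.0845² + 0.0352² + 0.1056² + 0.648² + 0.0704² = 0.003170 + 0.007140 + 0.001239 + 0.011151 + 0.419904 + 0.004956 = 0.447560 (working shown to 6 dp, full precision carried).
So 1/D = 2.23433, i.e. 2.234 to 3 decimal places.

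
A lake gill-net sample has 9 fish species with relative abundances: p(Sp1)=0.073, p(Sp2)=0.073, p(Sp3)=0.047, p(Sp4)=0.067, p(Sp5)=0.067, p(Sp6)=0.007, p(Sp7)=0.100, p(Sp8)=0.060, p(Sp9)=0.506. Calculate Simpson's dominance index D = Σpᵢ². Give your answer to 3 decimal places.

0.292

D = 0.073² + 0.073² + 0.047² + 0.067² + 0.067² + 0.007² + 0.1² + 0.06² + 0.506² = 0.00533 + 0.00533 + 0.00221 + 0.00449 + 0.00449 + 0.00005 + 0.01000 + 0.00360 + 0.25604 = 0.29153 (working shown to 5 dp, full precision carried).
To 3 decimal places, D = 0.292.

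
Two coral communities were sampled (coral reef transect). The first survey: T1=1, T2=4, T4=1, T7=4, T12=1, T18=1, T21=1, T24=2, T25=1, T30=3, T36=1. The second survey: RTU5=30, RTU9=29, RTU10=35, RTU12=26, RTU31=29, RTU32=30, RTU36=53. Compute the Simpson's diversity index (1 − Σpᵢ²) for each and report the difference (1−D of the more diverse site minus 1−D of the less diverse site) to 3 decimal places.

0.022

The first survey: N=20, proportions 0.05, 0.2, 0.05, 0.2, 0.05, 0.05, 0.05, 0.1, 0.05, 0.15, 0.05, giving 1−D = 0.87000 (working shown to 5 dp, full precision carried).
The second survey: N=232, proportions 0.12931, 0.125, 0.15086, 0.11207, 0.125, 0.12931, 0.22845, giving 1−D = 0.84780.
Difference = |0.87000 − 0.84780| = 0.02220, i.e. 0.022 to 3 decimal places.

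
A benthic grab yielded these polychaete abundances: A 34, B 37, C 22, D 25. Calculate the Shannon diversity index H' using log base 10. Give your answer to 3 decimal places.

Total N = 34+37+22+25 = 118, so the proportions are 0.28814, 0.31356, 0.18644, 0.21186 (working shown to 5 dp, full precision carried).
Each pᵢ log₁₀ pᵢ term: 0.28814×(-0.54040)=-0.15571, 0.31356×(-0.50368)=-0.15793, 0.18644×(-0.72946)=-0.13600, 0.21186×(-0.67394)=-0.14278.
Sum = -0.59243, so H' = 0.592.

0.592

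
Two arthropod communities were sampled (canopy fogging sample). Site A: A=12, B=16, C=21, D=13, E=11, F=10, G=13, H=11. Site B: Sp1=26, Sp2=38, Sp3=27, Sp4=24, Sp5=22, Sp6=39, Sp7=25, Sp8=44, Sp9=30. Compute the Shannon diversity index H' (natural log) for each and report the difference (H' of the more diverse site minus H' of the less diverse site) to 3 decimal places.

Site A: N=107, proportions 0.11215, 0.149533, 0.196262, 0.121495, 0.102804, 0.093458, 0.121495, 0.102804, giving H' = 2.050553 (working shown to 6 dp, full precision carried).
Site B: N=275, proportions 0.094545, 0.138182, 0.098182, 0.087273, 0.08, 0.141818, 0.090909, 0.16, 0.109091, giving H' = 2.169158.
Difference = |2.050553 − 2.169158| = 0.118605, i.e. 0.119 to 3 decimal places.

0.119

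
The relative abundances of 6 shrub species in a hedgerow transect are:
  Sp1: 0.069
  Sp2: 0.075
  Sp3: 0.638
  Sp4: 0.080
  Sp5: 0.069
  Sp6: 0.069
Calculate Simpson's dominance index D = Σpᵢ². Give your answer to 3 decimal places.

D = 0.069² + 0.075² + 0.638² + 0.08² + 0.069² + 0.069² = 0.00476 + 0.00562 + 0.40704 + 0.00640 + 0.00476 + 0.00476 = 0.43335 (working shown to 5 dp, full precision carried).
To 3 decimal places, D = 0.433.

0.433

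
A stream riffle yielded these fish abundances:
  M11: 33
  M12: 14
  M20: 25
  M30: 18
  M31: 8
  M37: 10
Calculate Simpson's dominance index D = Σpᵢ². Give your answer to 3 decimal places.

0.206

Total N = 33+14+25+18+8+10 = 108, so the proportions are 0.30556, 0.12963, 0.23148, 0.16667, 0.07407, 0.09259 (working shown to 5 dp, full precision carried).
D = 0.30556² + 0.12963² + 0.23148² + 0.16667² + 0.07407² + 0.09259² = 0.09336 + 0.01680 + 0.05358 + 0.02778 + 0.00549 + 0.00857 = 0.20559.
To 3 decimal places, D = 0.206.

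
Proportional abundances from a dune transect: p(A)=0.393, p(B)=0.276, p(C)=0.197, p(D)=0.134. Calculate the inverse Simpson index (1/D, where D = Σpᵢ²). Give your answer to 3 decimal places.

3.480

D = 0.393² + 0.276² + 0.197² + 0.134² = 0.1544490 + 0.0761760 + 0.0388090 + 0.0179560 = 0.2873900 (working shown to 7 dp, full precision carried).
So 1/D = 3.47959, i.e. 3.480 to 3 decimal places.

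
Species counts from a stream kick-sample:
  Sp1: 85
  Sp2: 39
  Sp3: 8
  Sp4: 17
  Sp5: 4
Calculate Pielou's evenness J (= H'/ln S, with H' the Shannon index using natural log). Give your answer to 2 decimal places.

Total N = 85+39+8+17+4 = 153, so the proportions are 0.5556, 0.2549, 0.0523, 0.1111, 0.0261 (working shown to 4 dp, full precision carried).
H' = −Σ pᵢ ln pᵢ = −((-0.3265) + (-0.3484) + (-0.1543) + (-0.2441) + (-0.0953)) = 1.1687.
With S = 5 species, ln S = 1.6094, so J = 1.1687/1.6094 = 0.7261, i.e. 0.73 to 2 decimal places.

0.73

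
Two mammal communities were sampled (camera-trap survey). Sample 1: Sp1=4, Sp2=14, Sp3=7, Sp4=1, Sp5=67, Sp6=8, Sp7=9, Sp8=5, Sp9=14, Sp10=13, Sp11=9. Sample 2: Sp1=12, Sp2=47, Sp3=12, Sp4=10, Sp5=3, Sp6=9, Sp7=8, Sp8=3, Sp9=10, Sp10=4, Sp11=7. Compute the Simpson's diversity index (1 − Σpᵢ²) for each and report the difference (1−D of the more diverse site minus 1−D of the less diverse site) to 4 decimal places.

Sample 1: N=151, proportions 0.02649, 0.092715, 0.046358, 0.006623, 0.443709, 0.05298, 0.059603, 0.033113, 0.092715, 0.086093, 0.059603, giving 1−D = 0.764616 (working shown to 6 dp, full precision carried).
Sample 2: N=125, proportions 0.096, 0.376, 0.096, 0.08, 0.024, 0.072, 0.064, 0.024, 0.08, 0.032, 0.056, giving 1−D = 0.812800.
Difference = |0.764616 − 0.812800| = 0.048184, i.e. 0.0482 to 4 decimal places.

0.0482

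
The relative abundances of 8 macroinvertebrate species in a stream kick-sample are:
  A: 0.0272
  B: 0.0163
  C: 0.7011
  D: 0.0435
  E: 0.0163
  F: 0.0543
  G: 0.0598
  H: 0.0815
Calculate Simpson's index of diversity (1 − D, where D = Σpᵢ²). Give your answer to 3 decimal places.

D = 0.0272² + 0.0163² + 0.7011² + 0.0435² + 0.0163² + 0.0543² + 0.0598² + 0.0815² = 0.00074 + 0.00027 + 0.49154 + 0.00189 + 0.00027 + 0.00295 + 0.00358 + 0.00664 = 0.50787 (working shown to 5 dp, full precision carried).
So 1 − D = 0.49213, i.e. 0.492 to 3 decimal places.

0.492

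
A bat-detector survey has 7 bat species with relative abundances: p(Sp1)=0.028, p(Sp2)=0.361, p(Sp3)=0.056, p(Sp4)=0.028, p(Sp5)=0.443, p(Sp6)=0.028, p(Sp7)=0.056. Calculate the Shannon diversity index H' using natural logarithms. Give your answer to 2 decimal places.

Each pᵢ ln pᵢ term (working shown to 4 dp, full precision carried): 0.028×(-3.5756)=-0.1001, 0.361×(-1.0189)=-0.3678, 0.056×(-2.8824)=-0.1614, 0.028×(-3.5756)=-0.1001, 0.443×(-0.8142)=-0.3607, 0.028×(-3.5756)=-0.1001, 0.056×(-2.8824)=-0.1614.
Sum = -1.3517, so H' = 1.35.

1.35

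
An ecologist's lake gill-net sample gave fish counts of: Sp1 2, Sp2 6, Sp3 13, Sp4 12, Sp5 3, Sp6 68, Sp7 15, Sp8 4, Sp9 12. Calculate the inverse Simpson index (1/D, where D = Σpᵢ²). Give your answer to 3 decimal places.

Total N = 2+6+13+12+3+68+15+4+12 = 135, so the proportions are 0.0148148, 0.0444444, 0.0962963, 0.0888889, 0.0222222, 0.5037037, 0.1111111, 0.0296296, 0.0888889 (working shown to 7 dp, full precision carried).
D = 0.0148148² + 0.0444444² + 0.0962963² + 0.0888889² + 0.0222222² + 0.5037037² + 0.1111111² + 0.0296296² + 0.0888889² = 0.0002195 + 0.0019753 + 0.0092730 + 0.0079012 + 0.0004938 + 0.2537174 + 0.0123457 + 0.0008779 + 0.0079012 = 0.2947051.
So 1/D = 3.39322, i.e. 3.393 to 3 decimal places.

3.393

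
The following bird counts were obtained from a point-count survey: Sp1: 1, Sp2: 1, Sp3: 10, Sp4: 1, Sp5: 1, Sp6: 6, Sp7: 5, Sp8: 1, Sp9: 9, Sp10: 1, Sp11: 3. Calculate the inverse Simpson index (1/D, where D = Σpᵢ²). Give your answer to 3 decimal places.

5.918

Total N = 1+1+10+1+1+6+5+1+9+1+3 = 39, so the proportions are 0.025641, 0.025641, 0.2564103, 0.025641, 0.025641, 0.1538462, 0.1282051, 0.025641, 0.2307692, 0.025641, 0.0769231 (working shown to 7 dp, full precision carried).
D = 0.025641² + 0.025641² + 0.2564103² + 0.025641² + 0.025641² + 0.1538462² + 0.1282051² + 0.025641² + 0.2307692² + 0.025641² + 0.0769231² = 0.0006575 + 0.0006575 + 0.0657462 + 0.0006575 + 0.0006575 + 0.0236686 + 0.0164366 + 0.0006575 + 0.0532544 + 0.0006575 + 0.0059172 = 0.1689678.
So 1/D = 5.91829, i.e. 5.918 to 3 decimal places.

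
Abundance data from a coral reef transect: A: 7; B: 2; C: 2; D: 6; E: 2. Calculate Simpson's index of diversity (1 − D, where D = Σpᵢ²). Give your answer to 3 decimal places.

Total N = 7+2+2+6+2 = 19, so the proportions are 0.36842, 0.10526, 0.10526, 0.31579, 0.10526 (working shown to 5 dp, full precision carried).
D = 0.36842² + 0.10526² + 0.10526² + 0.31579² + 0.10526² = 0.13573 + 0.01108 + 0.01108 + 0.09972 + 0.01108 = 0.26870.
So 1 − D = 0.73130, i.e. 0.731 to 3 decimal places.

0.731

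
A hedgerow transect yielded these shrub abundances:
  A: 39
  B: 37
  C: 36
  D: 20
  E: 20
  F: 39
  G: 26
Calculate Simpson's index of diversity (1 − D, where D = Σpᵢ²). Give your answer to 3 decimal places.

0.847

Total N = 39+37+36+20+20+39+26 = 217, so the proportions are 0.17972, 0.17051, 0.1659, 0.09217, 0.09217, 0.17972, 0.11982 (working shown to 5 dp, full precision carried).
D = 0.17972² + 0.17051² + 0.1659² + 0.09217² + 0.09217² + 0.17972² + 0.11982² = 0.03230 + 0.02907 + 0.02752 + 0.00849 + 0.00849 + 0.03230 + 0.01436 = 0.15254.
So 1 − D = 0.84746, i.e. 0.847 to 3 decimal places.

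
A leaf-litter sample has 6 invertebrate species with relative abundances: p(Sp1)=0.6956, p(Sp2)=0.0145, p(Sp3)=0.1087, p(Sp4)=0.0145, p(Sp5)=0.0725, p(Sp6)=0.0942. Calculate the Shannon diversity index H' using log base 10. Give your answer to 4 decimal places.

Each pᵢ log₁₀ pᵢ term (working shown to 6 dp, full precision carried): 0.6956×(-0.157640)=-0.109655, 0.0145×(-1.838632)=-0.026660, 0.1087×(-0.963770)=-0.104762, 0.0145×(-1.838632)=-0.026660, 0.0725×(-1.139662)=-0.082625, 0.0942×(-1.025949)=-0.096644.
Sum = -0.447007, so H' = 0.4470.

0.4470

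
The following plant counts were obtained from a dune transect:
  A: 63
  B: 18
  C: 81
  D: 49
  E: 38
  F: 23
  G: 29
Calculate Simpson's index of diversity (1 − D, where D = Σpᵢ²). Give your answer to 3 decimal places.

0.823

Total N = 63+18+81+49+38+23+29 = 301, so the proportions are 0.2093, 0.0598, 0.2691, 0.16279, 0.12625, 0.07641, 0.09635 (working shown to 5 dp, full precision carried).
D = 0.2093² + 0.0598² + 0.2691² + 0.16279² + 0.12625² + 0.07641² + 0.09635² = 0.04381 + 0.00358 + 0.07242 + 0.02650 + 0.01594 + 0.00584 + 0.00928 = 0.17736.
So 1 − D = 0.82264, i.e. 0.823 to 3 decimal places.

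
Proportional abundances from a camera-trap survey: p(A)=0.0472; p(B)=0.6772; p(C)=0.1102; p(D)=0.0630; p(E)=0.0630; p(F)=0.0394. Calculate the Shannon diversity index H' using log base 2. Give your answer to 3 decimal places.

1.626

Each pᵢ log₂ pᵢ term (working shown to 5 dp, full precision carried): 0.0472×(-4.40507)=-0.20792, 0.6772×(-0.56235)=-0.38082, 0.1102×(-3.18180)=-0.35063, 0.063×(-3.98850)=-0.25128, 0.063×(-3.98850)=-0.25128, 0.0394×(-4.66566)=-0.18383.
Sum = -1.62575, so H' = 1.626.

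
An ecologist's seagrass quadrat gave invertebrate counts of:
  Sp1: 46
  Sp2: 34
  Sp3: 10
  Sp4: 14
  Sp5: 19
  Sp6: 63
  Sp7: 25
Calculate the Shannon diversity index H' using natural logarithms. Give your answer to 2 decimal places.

Total N = 46+34+10+14+19+63+25 = 211, so the proportions are 0.218, 0.1611, 0.0474, 0.0664, 0.09, 0.2986, 0.1185 (working shown to 4 dp, full precision carried).
Each pᵢ ln pᵢ term: 0.218×(-1.5232)=-0.3321, 0.1611×(-1.8255)=-0.2942, 0.0474×(-3.0493)=-0.1445, 0.0664×(-2.7128)=-0.1800, 0.09×(-2.4074)=-0.2168, 0.2986×(-1.2087)=-0.3609, 0.1185×(-2.1330)=-0.2527.
Sum = -1.7811, so H' = 1.78.

1.78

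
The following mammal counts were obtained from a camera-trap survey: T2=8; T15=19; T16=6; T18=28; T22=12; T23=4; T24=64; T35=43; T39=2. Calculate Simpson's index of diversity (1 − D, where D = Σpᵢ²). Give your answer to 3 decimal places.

0.787

Total N = 8+19+6+28+12+4+64+43+2 = 186, so the proportions are 0.04301, 0.10215, 0.03226, 0.15054, 0.06452, 0.02151, 0.34409, 0.23118, 0.01075 (working shown to 5 dp, full precision carried).
D = 0.04301² + 0.10215² + 0.03226² + 0.15054² + 0.06452² + 0.02151² + 0.34409² + 0.23118² + 0.01075² = 0.00185 + 0.01043 + 0.00104 + 0.02266 + 0.00416 + 0.00046 + 0.11840 + 0.05345 + 0.00012 = 0.21257.
So 1 − D = 0.78743, i.e. 0.787 to 3 decimal places.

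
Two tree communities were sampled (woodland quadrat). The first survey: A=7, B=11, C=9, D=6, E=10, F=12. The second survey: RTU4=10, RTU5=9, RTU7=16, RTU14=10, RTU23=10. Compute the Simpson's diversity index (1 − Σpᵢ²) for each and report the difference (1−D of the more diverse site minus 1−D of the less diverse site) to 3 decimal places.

The first survey: N=55, proportions 0.12727, 0.2, 0.16364, 0.10909, 0.18182, 0.21818, giving 1−D = 0.82446 (working shown to 5 dp, full precision carried).
The second survey: N=55, proportions 0.18182, 0.16364, 0.29091, 0.18182, 0.18182, giving 1−D = 0.78942.
Difference = |0.82446 − 0.78942| = 0.03504, i.e. 0.035 to 3 decimal places.

0.035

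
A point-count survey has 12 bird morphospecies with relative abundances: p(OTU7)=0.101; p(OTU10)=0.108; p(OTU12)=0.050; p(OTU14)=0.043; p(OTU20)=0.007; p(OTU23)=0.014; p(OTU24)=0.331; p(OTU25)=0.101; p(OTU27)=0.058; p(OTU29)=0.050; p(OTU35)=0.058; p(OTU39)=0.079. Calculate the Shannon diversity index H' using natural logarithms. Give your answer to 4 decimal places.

2.1296

Each pᵢ ln pᵢ term (working shown to 6 dp, full precision carried): 0.101×(-2.292635)=-0.231556, 0.108×(-2.225624)=-0.240367, 0.05×(-2.995732)=-0.149787, 0.043×(-3.146555)=-0.135302, 0.007×(-4.961845)=-0.034733, 0.014×(-4.268698)=-0.059762, 0.331×(-1.105637)=-0.365966, 0.101×(-2.292635)=-0.231556, 0.058×(-2.847312)=-0.165144, 0.05×(-2.995732)=-0.149787, 0.058×(-2.847312)=-0.165144, 0.079×(-2.538307)=-0.200526.
Sum = -2.129630, so H' = 2.1296.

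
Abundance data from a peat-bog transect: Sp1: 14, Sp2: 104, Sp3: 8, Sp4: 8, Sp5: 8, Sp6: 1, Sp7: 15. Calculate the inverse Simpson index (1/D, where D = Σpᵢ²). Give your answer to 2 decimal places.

Total N = 14+104+8+8+8+1+15 = 158, so the proportions are 0.08861, 0.65823, 0.05063, 0.05063, 0.05063, 0.00633, 0.09494 (working shown to 5 dp, full precision carried).
D = 0.08861² + 0.65823² + 0.05063² + 0.05063² + 0.05063² + 0.00633² + 0.09494² = 0.00785 + 0.43326 + 0.00256 + 0.00256 + 0.00256 + 0.00004 + 0.00901 = 0.45786.
So 1/D = 2.1841, i.e. 2.18 to 2 decimal places.

2.18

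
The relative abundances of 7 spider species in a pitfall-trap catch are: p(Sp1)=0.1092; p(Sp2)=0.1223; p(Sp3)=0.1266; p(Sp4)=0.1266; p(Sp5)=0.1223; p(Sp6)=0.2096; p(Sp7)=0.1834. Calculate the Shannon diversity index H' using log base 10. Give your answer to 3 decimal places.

0.833

Each pᵢ log₁₀ pᵢ term (working shown to 5 dp, full precision carried): 0.1092×(-0.96178)=-0.10503, 0.1223×(-0.91257)=-0.11161, 0.1266×(-0.89757)=-0.11363, 0.1266×(-0.89757)=-0.11363, 0.1223×(-0.91257)=-0.11161, 0.2096×(-0.67861)=-0.14224, 0.1834×(-0.73660)=-0.13509.
Sum = -0.83283, so H' = 0.833.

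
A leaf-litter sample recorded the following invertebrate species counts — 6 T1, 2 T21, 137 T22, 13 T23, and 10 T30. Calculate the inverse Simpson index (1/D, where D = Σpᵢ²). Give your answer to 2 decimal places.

Total N = 6+2+137+13+10 = 168, so the proportions are 0.03571, 0.0119, 0.81548, 0.07738, 0.05952 (working shown to 5 dp, full precision carried).
D = 0.03571² + 0.0119² + 0.81548² + 0.07738² + 0.05952² = 0.00128 + 0.00014 + 0.66500 + 0.00599 + 0.00354 = 0.67595.
So 1/D = 1.4794, i.e. 1.48 to 2 decimal places.

1.48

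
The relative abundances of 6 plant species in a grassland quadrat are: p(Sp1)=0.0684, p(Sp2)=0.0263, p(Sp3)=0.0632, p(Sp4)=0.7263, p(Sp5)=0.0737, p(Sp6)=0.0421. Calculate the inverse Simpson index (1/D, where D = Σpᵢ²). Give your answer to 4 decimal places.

1.8380

D = 0.0684² + 0.0263² + 0.0632² + 0.7263² + 0.0737² + 0.0421² = 0.0046786 + 0.0006917 + 0.0039942 + 0.5275117 + 0.0054317 + 0.0017724 = 0.5440803 (working shown to 7 dp, full precision carried).
So 1/D = 1.837964, i.e. 1.8380 to 4 decimal places.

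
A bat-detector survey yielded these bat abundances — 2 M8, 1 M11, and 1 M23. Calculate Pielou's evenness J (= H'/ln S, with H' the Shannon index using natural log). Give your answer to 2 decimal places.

Total N = 2+1+1 = 4, so the proportions are 0.5, 0.25, 0.25 (working shown to 4 dp, full precision carried).
H' = −Σ pᵢ ln pᵢ = −((-0.3466) + (-0.3466) + (-0.3466)) = 1.0397.
With S = 3 species, ln S = 1.0986, so J = 1.0397/1.0986 = 0.9464, i.e. 0.95 to 2 decimal places.

0.95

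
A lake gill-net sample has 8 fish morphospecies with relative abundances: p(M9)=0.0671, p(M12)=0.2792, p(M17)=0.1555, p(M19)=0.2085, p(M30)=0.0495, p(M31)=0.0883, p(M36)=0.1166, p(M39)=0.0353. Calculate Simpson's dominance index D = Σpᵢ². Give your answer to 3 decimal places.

D = 0.0671² + 0.2792² + 0.1555² + 0.2085² + 0.0495² + 0.0883² + 0.1166² + 0.0353² = 0.00450 + 0.07795 + 0.02418 + 0.04347 + 0.00245 + 0.00780 + 0.01360 + 0.00125 = 0.17520 (working shown to 5 dp, full precision carried).
To 3 decimal places, D = 0.175.

0.175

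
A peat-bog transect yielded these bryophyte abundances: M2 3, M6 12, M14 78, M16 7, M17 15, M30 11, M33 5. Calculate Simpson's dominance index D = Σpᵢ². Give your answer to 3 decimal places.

Total N = 3+12+78+7+15+11+5 = 131, so the proportions are 0.0229, 0.0916, 0.59542, 0.05344, 0.1145, 0.08397, 0.03817 (working shown to 5 dp, full precision carried).
D = 0.0229² + 0.0916² + 0.59542² + 0.05344² + 0.1145² + 0.08397² + 0.03817² = 0.00052 + 0.00839 + 0.35452 + 0.00286 + 0.01311 + 0.00705 + 0.00146 = 0.38791.
To 3 decimal places, D = 0.388.

0.388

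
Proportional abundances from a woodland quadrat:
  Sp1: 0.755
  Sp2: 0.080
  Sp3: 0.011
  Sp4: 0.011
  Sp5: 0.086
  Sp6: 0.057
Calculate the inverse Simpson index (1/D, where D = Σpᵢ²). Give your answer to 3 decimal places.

1.703

D = 0.755² + 0.08² + 0.011² + 0.011² + 0.086² + 0.057² = 0.570025 + 0.006400 + 0.000121 + 0.000121 + 0.007396 + 0.003249 = 0.587312 (working shown to 6 dp, full precision carried).
So 1/D = 1.70267, i.e. 1.703 to 3 decimal places.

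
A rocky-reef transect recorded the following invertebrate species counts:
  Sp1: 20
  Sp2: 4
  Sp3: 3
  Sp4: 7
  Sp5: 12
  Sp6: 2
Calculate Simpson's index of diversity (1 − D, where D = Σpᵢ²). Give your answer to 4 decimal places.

0.7300

Total N = 20+4+3+7+12+2 = 48, so the proportions are 0.416667, 0.083333, 0.0625, 0.145833, 0.25, 0.041667 (working shown to 6 dp, full precision carried).
D = 0.416667² + 0.083333² + 0.0625² + 0.145833² + 0.25² + 0.041667² = 0.173611 + 0.006944 + 0.003906 + 0.021267 + 0.062500 + 0.001736 = 0.269965.
So 1 − D = 0.730035, i.e. 0.7300 to 4 decimal places.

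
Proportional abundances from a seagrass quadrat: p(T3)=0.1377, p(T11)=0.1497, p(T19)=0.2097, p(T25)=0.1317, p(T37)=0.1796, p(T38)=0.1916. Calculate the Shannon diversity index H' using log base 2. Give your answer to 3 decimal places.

2.563

Each pᵢ log₂ pᵢ term (working shown to 5 dp, full precision carried): 0.1377×(-2.86040)=-0.39388, 0.1497×(-2.73985)=-0.41016, 0.2097×(-2.25360)=-0.47258, 0.1317×(-2.92467)=-0.38518, 0.1796×(-2.47714)=-0.44489, 0.1916×(-2.38383)=-0.45674.
Sum = -2.56343, so H' = 2.563.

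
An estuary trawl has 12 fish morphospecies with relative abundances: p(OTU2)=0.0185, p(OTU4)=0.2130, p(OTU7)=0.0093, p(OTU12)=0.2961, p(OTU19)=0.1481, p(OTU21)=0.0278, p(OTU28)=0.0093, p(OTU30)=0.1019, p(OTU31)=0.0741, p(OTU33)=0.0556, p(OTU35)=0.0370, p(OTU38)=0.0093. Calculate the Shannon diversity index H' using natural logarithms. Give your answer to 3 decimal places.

Each pᵢ ln pᵢ term (working shown to 5 dp, full precision carried): 0.0185×(-3.98998)=-0.07381, 0.213×(-1.54646)=-0.32940, 0.0093×(-4.67774)=-0.04350, 0.2961×(-1.21706)=-0.36037, 0.1481×(-1.90987)=-0.28285, 0.0278×(-3.58272)=-0.09960, 0.0093×(-4.67774)=-0.04350, 0.1019×(-2.28376)=-0.23272, 0.0741×(-2.60234)=-0.19283, 0.0556×(-2.88957)=-0.16066, 0.037×(-3.29684)=-0.12198, 0.0093×(-4.67774)=-0.04350.
Sum = -1.98473, so H' = 1.985.

1.985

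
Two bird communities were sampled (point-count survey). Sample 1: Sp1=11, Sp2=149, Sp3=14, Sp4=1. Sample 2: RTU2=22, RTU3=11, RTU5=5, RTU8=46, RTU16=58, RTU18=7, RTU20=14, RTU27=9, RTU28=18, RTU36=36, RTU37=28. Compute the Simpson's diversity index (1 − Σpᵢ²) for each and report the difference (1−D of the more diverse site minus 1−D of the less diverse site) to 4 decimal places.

0.5983

Sample 1: N=175, proportions 0.062857, 0.851429, 0.08, 0.005714, giving 1−D = 0.264686 (working shown to 6 dp, full precision carried).
Sample 2: N=254, proportions 0.086614, 0.043307, 0.019685, 0.181102, 0.228346, 0.027559, 0.055118, 0.035433, 0.070866, 0.141732, 0.110236, giving 1−D = 0.862980.
Difference = |0.264686 − 0.862980| = 0.598294, i.e. 0.5983 to 4 decimal places.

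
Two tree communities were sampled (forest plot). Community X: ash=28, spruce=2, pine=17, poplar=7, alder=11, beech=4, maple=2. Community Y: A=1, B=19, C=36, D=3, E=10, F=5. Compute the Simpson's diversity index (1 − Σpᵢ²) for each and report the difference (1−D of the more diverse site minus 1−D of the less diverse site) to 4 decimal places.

0.0759

Community X: N=71, proportions 0.394366, 0.028169, 0.239437, 0.098592, 0.15493, 0.056338, 0.028169, giving 1−D = 0.748661 (working shown to 6 dp, full precision carried).
Community Y: N=74, proportions 0.013514, 0.256757, 0.486486, 0.040541, 0.135135, 0.067568, giving 1−D = 0.672754.
Difference = |0.748661 − 0.672754| = 0.075907, i.e. 0.0759 to 4 decimal places.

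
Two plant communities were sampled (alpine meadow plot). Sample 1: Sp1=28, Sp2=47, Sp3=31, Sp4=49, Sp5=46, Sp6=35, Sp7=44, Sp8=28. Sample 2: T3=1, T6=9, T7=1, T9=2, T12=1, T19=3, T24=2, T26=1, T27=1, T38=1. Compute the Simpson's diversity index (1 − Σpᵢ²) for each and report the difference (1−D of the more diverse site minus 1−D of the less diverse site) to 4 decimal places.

Sample 1: N=308, proportions 0.090909, 0.152597, 0.100649, 0.159091, 0.149351, 0.113636, 0.142857, 0.090909, giving 1−D = 0.869118 (working shown to 6 dp, full precision carried).
Sample 2: N=22, proportions 0.045455, 0.409091, 0.045455, 0.090909, 0.045455, 0.136364, 0.090909, 0.045455, 0.045455, 0.045455, giving 1−D = 0.785124.
Difference = |0.869118 − 0.785124| = 0.083994, i.e. 0.0840 to 4 decimal places.

0.0840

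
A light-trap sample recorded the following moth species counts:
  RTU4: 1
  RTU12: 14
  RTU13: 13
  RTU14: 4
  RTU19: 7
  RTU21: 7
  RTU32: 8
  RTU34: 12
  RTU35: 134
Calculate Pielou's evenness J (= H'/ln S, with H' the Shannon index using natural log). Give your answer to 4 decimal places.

0.5776

Total N = 1+14+13+4+7+7+8+12+134 = 200, so the proportions are 0.005, 0.07, 0.065, 0.02, 0.035, 0.035, 0.04, 0.06, 0.67 (working shown to 6 dp, full precision carried).
H' = −Σ pᵢ ln pᵢ = −((-0.026492) + (-0.186148) + (-0.177669) + (-0.078240) + (-0.117334) + (-0.117334) + (-0.128755) + (-0.168805) + (-0.268320)) = 1.269097.
With S = 9 species, ln S = 2.197225, so J = 1.269097/2.197225 = 0.577591, i.e. 0.5776 to 4 decimal places.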